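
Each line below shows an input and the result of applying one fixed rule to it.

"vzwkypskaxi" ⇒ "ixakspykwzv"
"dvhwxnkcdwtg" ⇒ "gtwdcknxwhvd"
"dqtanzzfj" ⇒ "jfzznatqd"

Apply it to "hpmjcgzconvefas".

What's happening: reverse the string.
So "hpmjcgzconvefas" becomes "safevnoczgcjmph".

safevnoczgcjmph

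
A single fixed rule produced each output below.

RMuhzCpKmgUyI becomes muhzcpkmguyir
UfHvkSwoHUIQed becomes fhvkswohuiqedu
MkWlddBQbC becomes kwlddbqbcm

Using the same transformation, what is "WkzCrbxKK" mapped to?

The rule is to move the first character to the end, then convert every letter to lowercase.
Applying that to "WkzCrbxKK" gives "kzcrbxkkw".

kzcrbxkkw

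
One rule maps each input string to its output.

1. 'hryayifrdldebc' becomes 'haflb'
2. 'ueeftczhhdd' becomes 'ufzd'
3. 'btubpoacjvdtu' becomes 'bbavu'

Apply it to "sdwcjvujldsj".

scud

The rule is to keep one character in every 3, starting at position 1 (positions 1st, 4th, 7th, ...).
So "sdwcjvujldsj" becomes "scud".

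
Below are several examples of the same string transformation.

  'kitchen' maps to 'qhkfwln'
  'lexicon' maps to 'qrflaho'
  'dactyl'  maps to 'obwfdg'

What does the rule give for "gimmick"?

nflpplj

Each output is the input with this applied: reverse the string, then shift every letter 3 places forward in the alphabet (wrapping around).
Working it through for "gimmick": intermediate "kcimmig", final "nflpplj".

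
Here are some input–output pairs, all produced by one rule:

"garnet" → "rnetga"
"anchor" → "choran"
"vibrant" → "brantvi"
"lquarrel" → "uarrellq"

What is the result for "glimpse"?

impsegl

Rule — move the first 2 characters to the end (rotate left by 2).
So "glimpse" becomes "impsegl".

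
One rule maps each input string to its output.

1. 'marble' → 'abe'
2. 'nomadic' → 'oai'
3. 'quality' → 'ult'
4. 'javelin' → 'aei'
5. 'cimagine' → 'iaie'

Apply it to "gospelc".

In each case the input is transformed by: keep every other character starting from the second (positions 2nd, 4th, 6th, ...).
Doing the same to "gospelc": "opl".

opl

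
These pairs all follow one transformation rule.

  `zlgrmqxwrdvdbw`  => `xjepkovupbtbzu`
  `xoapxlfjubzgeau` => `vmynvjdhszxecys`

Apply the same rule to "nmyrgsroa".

lkwpeqpmy

Each output is the input with this applied: shift every letter 2 places backward in the alphabet (wrapping around).
On "nmyrgsroa" that produces "lkwpeqpmy".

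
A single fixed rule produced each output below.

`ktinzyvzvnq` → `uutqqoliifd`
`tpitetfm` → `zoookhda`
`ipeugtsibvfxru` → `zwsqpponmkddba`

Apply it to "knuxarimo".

Looking at the pairs, the operation is to shift every letter 5 places backward in the alphabet (wrapping around), then sort the characters into reverse alphabetical order.
For "knuxarimo" the result is "vspmjihfd".

vspmjihfd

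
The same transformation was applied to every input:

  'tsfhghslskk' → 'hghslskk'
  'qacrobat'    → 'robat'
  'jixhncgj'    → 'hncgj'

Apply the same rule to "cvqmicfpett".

micfpett

In each case the input is transformed by: delete the first 3 characters.
So "cvqmicfpett" becomes "micfpett".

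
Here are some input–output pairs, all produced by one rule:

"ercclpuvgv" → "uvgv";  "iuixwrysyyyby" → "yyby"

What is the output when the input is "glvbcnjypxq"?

ypxq

The rule is to keep only the last 4 characters.
For "glvbcnjypxq" the result is "ypxq".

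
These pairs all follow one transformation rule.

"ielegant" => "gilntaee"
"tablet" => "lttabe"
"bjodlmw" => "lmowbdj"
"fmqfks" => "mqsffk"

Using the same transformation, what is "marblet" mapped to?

What's happening: sort the characters into alphabetical order, then move the first 3 characters to the end (rotate left by 3).
For "marblet", step one produces "abelmrt"; step two turns that into "lmrtabe".

lmrtabe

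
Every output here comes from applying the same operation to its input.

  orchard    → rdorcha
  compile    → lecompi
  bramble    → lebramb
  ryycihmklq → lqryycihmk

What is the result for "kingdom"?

omkingd

Each output is the input with this applied: move the last 2 characters to the front (rotate right by 2).
On "kingdom" that produces "omkingd".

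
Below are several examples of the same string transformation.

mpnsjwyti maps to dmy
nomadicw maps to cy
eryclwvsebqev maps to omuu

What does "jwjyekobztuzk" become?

Looking at the pairs, the operation is to shift every letter 10 places backward in the alphabet (wrapping around), then keep one character in every 3, starting at position 3 (positions 3rd, 6th, 9th, ...).
Starting from "jwjyekobztuzk": after the first operation, "zmzouaerpjkpa"; after the second, "zapp".

zapp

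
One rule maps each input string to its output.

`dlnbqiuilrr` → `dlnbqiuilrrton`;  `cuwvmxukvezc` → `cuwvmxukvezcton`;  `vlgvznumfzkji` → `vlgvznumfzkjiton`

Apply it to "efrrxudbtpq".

The transformation: append "ton".
Doing the same to "efrrxudbtpq": "efrrxudbtpqton".

efrrxudbtpqton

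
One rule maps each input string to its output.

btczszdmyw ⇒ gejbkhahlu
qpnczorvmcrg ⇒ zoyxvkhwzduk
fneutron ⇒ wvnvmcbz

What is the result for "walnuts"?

baeitvc

The transformation: move the last 2 characters to the front (rotate right by 2), then shift every letter 8 places forward in the alphabet (wrapping around).
Working it through for "walnuts": intermediate "tswalnu", final "baeitvc".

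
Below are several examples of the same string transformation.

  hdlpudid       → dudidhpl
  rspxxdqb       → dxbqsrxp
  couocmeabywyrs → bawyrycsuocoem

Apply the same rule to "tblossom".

What's happening: swap the front and back halves of the string, then swap each adjacent pair of characters (1↔2, 3↔4, ...).
Working it through for "tblossom": intermediate "ssomtblo", final "ssmobtol".
(Check on "couocmeabywyrs": → "abywyrscouocme" → "bawyrycsuocoem" ✓)

ssmobtol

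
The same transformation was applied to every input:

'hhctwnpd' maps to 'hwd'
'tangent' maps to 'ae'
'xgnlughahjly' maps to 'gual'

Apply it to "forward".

In each case the input is transformed by: keep one character in every 3, starting at position 2 (positions 2nd, 5th, 8th, ...).
Applying that to "forward" gives "oa".

oa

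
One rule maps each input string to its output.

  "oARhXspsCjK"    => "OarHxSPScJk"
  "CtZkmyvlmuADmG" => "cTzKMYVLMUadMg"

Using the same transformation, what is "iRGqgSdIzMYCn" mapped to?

IrgQGsDiZmycN

Rule — flip the case of every letter.
Applying that to "iRGqgSdIzMYCn" gives "IrgQGsDiZmycN".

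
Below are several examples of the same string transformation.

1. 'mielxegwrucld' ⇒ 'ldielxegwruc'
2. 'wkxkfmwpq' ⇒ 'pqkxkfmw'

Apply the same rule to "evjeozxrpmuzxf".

The rule is to delete the first character, then move the last 2 characters to the front (rotate right by 2).
"evjeozxrpmuzxf" → "xfvjeozxrpmuz".

xfvjeozxrpmuz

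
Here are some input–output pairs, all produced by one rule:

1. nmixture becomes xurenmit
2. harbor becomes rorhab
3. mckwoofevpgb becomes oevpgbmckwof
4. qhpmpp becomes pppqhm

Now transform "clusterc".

sercclut

The pattern: swap the front and back halves of the string, then swap the first and last characters.
"clusterc" → "tercclus" → "sercclut".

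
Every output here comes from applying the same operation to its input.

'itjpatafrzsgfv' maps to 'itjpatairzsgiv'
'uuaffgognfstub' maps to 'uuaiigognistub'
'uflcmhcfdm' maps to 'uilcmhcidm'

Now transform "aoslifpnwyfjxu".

Rule — replace every "f" with "i".
On "aoslifpnwyfjxu" that produces "aosliipnwyijxu".

aosliipnwyijxu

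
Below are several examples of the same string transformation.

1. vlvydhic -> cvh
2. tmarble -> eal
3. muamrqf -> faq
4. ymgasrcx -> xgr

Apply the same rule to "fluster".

Each output is the input with this applied: move the last character to the front, then keep one character in every 3, starting at position 1 (positions 1st, 4th, 7th, ...).
For "fluster" the result is "rue".

rue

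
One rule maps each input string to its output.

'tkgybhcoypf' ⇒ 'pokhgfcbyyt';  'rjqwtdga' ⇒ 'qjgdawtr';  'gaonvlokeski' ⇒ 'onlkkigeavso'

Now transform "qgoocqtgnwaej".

The rule is to sort the characters into reverse alphabetical order, then move the first 3 characters to the end (rotate left by 3).
"qgoocqtgnwaej" → "wtqqoonjggeca" → "qoonjggecawtq".

qoonjggecawtq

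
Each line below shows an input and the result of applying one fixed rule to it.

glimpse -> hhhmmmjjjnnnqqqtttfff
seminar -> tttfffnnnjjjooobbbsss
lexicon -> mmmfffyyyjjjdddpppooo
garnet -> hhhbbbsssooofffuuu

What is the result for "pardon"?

In each case the input is transformed by: shift every letter 1 place forward in the alphabet (wrapping around), then repeat every character 3 times.
Applying both steps to "pardon": "qbsepo", then "qqqbbbssseeepppooo".
(Check on "lexicon": → "mfyjdpo" → "mmmfffyyyjjjdddpppooo" ✓)

qqqbbbssseeepppooo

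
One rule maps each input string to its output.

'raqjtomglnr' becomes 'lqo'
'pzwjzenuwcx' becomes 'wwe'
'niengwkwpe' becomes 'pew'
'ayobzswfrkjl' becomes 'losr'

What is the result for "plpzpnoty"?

In each case the input is transformed by: keep one character in every 3, starting at position 3 (positions 3rd, 6th, 9th, ...), then move the last character to the front.
Applying both steps to "plpzpnoty": "pny", then "ypn".

ypn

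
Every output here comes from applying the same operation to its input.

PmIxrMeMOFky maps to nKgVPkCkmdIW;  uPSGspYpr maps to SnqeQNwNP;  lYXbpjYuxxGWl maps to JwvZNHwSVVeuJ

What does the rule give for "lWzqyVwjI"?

The pattern: shift every letter 2 places backward in the alphabet (wrapping around), then flip the case of every letter.
For "lWzqyVwjI" the result is "JuXOWtUHg".
(Check on "uPSGspYpr": → "sNQEqnWnp" → "SnqeQNwNP" ✓)

JuXOWtUHg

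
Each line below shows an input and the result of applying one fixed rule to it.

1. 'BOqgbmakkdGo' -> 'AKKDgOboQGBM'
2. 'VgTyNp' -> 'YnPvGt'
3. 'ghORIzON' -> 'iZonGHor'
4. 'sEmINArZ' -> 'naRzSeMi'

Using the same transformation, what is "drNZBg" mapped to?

zbGDRn

Rule — swap the front and back halves of the string, then flip the case of every letter.
On "drNZBg": the first step gives "ZBgdrN", and the second then gives "zbGDRn".
(Check on "VgTyNp": → "yNpVgT" → "YnPvGt" ✓)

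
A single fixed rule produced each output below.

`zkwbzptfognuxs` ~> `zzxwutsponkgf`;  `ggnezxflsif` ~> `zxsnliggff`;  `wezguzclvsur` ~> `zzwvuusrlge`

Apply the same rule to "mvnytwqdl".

ywvtqnml

In each case the input is transformed by: sort the characters into reverse alphabetical order, then delete the last character.
For "mvnytwqdl" the result is "ywvtqnml".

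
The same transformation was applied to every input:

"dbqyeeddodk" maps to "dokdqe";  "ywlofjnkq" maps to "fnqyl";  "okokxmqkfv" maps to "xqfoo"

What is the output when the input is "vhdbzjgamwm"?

gmmvdz

What's happening: keep every other character starting from the first (positions 1st, 3rd, 5th, ...), then move the last 3 characters to the front (rotate right by 3).
For "vhdbzjgamwm", step one produces "vdzgmm"; step two turns that into "gmmvdz".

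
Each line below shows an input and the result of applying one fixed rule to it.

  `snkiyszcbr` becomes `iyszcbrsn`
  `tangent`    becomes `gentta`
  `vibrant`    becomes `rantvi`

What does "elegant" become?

gantel

What's happening: move the first 2 characters to the end (rotate left by 2), then delete the first character.
Working it through for "elegant": intermediate "egantel", final "gantel".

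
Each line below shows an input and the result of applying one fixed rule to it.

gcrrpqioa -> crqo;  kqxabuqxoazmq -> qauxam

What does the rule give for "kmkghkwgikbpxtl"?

mgkgkpt

Looking at the pairs, the operation is to keep every other character starting from the second (positions 2nd, 4th, 6th, ...).
"kmkghkwgikbpxtl" → "mgkgkpt".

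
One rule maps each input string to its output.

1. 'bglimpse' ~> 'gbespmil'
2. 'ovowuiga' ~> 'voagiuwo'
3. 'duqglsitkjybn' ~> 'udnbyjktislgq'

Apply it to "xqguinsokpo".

The transformation: reverse the string, then move the last 2 characters to the front (rotate right by 2).
For "xqguinsokpo", step one produces "opkosniugqx"; step two turns that into "qxopkosniug".

qxopkosniug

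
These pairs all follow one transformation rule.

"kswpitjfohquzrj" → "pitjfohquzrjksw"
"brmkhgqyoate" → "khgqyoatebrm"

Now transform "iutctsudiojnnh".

ctsudiojnnhiut

The transformation: move the first 3 characters to the end (rotate left by 3).
On "iutctsudiojnnh" that produces "ctsudiojnnhiut".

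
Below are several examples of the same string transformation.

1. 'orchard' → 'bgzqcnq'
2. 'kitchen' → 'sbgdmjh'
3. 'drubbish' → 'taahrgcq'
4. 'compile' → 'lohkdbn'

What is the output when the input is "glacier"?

zbhdqfk

Each output is the input with this applied: shift every letter 1 place backward in the alphabet (wrapping around), then move the first 2 characters to the end (rotate left by 2).
On "glacier": the first step gives "fkzbhdq", and the second then gives "zbhdqfk".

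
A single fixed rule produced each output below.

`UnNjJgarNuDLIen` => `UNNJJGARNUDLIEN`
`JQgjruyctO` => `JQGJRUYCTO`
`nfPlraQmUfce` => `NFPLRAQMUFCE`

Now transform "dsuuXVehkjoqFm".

DSUUXVEHKJOQFM

The transformation: convert every letter to uppercase.
Applying that to "dsuuXVehkjoqFm" gives "DSUUXVEHKJOQFM".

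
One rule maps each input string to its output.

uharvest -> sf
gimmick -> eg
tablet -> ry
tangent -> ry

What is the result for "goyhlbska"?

em

The pattern: shift every letter 2 places backward in the alphabet (wrapping around), then keep only the first 2 characters.
Starting from "goyhlbska": after the first operation, "emwfjzqiy"; after the second, "em".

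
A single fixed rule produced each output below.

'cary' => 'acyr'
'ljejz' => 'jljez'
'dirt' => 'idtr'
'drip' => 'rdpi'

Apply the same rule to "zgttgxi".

In each case the input is transformed by: swap each adjacent pair of characters (1↔2, 3↔4, ...).
Doing the same to "zgttgxi": "gzttxgi".

gzttxgi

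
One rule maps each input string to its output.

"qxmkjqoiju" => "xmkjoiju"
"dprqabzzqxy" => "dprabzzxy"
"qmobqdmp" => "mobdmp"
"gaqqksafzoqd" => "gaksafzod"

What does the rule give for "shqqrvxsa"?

Each output is the input with this applied: remove every "q".
On "shqqrvxsa" that produces "shrvxsa".

shrvxsa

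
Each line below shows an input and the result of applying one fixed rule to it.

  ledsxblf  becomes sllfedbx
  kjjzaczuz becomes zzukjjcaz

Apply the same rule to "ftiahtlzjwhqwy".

ywwttqljihhfaz

In each case the input is transformed by: sort the characters into reverse alphabetical order, then move the first character to the end.
Working it through for "ftiahtlzjwhqwy": intermediate "zywwttqljihhfa", final "ywwttqljihhfaz".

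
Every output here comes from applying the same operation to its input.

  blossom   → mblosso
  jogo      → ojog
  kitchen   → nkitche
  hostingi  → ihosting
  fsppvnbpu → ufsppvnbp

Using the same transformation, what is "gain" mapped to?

ngai

The rule is to move the last character to the front.
So "gain" becomes "ngai".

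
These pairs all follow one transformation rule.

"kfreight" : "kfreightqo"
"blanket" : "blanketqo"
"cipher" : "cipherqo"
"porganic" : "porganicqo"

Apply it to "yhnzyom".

yhnzyomqo

What's happening: append "qo".
"yhnzyom" → "yhnzyomqo".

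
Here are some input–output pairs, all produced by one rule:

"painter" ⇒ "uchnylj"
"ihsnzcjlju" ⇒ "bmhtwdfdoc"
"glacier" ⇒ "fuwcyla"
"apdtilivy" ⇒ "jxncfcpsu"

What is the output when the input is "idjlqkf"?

xdfkezc

Each output is the input with this applied: shift every letter 6 places backward in the alphabet (wrapping around), then move the first character to the end.
"idjlqkf" → "cxdfkez" → "xdfkezc".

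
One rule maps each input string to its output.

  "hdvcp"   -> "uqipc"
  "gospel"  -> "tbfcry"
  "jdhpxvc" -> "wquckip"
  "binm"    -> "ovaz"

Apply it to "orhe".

The pattern: shift every letter 13 places forward in the alphabet (wrapping around) — i.e. ROT13.
"orhe" → "beur".

beur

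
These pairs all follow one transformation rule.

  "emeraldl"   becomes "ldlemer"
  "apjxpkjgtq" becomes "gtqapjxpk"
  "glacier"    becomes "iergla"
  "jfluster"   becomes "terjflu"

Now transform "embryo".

What's happening: move the last 3 characters to the front (rotate right by 3), then delete the last character.
Applying both steps to "embryo": "ryoemb", then "ryoem".
(Check on "apjxpkjgtq": → "gtqapjxpkj" → "gtqapjxpk" ✓)

ryoem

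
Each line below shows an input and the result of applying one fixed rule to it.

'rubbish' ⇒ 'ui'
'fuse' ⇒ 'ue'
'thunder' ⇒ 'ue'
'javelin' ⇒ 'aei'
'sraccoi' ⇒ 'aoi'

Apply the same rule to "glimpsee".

iee

What's happening: keep only the vowels.
So "glimpsee" becomes "iee".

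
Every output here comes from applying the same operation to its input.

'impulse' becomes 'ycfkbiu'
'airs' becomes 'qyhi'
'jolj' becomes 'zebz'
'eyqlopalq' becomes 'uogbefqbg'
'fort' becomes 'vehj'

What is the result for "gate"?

wqju

The pattern: shift every letter 10 places backward in the alphabet (wrapping around).
"gate" → "wqju".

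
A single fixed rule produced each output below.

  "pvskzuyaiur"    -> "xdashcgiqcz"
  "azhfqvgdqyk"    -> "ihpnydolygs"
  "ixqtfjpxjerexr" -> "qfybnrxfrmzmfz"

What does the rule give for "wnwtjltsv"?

evebrtbad

Each output is the input with this applied: shift every letter 8 places forward in the alphabet (wrapping around).
On "wnwtjltsv" that produces "evebrtbad".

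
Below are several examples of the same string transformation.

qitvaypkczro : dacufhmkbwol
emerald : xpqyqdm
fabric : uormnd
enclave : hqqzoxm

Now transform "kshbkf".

wrwetn

The rule is to shift every letter 12 places forward in the alphabet (wrapping around), then move the last 2 characters to the front (rotate right by 2).
Working it through for "kshbkf": intermediate "wetnwr", final "wrwetn".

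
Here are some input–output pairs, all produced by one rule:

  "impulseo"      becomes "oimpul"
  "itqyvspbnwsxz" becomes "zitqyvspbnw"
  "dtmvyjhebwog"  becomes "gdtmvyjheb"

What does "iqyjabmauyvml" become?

Looking at the pairs, the operation is to move the last 3 characters to the front (rotate right by 3), then delete the first 2 characters.
On "iqyjabmauyvml": the first step gives "vmliqyjabmauy", and the second then gives "liqyjabmauy".

liqyjabmauy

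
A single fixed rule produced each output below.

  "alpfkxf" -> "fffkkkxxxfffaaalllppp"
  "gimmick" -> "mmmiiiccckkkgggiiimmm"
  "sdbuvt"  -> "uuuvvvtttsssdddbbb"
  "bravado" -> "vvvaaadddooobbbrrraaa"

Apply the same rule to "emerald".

rrraaallldddeeemmmeee

Rule — move the first 3 characters to the end (rotate left by 3), then repeat every character 3 times.
Applying both steps to "emerald": "raldeme", then "rrraaallldddeeemmmeee".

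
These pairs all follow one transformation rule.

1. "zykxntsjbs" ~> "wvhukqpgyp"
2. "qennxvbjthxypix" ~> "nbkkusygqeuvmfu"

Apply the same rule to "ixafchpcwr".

The pattern: shift every letter 3 places backward in the alphabet (wrapping around).
Applying that to "ixafchpcwr" gives "fuxczemzto".

fuxczemzto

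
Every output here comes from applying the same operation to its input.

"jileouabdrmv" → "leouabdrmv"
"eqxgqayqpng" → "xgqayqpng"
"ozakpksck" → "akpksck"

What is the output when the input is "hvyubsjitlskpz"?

yubsjitlskpz

The transformation: delete the first 2 characters.
"hvyubsjitlskpz" → "yubsjitlskpz".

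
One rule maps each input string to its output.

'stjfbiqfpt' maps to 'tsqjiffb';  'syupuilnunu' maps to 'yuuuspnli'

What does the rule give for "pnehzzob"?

Looking at the pairs, the operation is to delete the last 2 characters, then sort the characters into reverse alphabetical order.
Starting from "pnehzzob": after the first operation, "pnehzz"; after the second, "zzpnhe".

zzpnhe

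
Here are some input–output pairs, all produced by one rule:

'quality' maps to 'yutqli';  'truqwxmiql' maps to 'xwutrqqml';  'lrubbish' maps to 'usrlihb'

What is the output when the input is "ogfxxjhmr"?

xxromjhg

Looking at the pairs, the operation is to sort the characters into reverse alphabetical order, then delete the last character.
On "ogfxxjhmr": the first step gives "xxromjhgf", and the second then gives "xxromjhg".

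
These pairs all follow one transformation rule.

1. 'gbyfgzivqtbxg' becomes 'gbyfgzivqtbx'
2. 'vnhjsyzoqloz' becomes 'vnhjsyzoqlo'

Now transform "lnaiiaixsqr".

lnaiiaixsq

Rule — delete the last character.
For "lnaiiaixsqr" the result is "lnaiiaixsq".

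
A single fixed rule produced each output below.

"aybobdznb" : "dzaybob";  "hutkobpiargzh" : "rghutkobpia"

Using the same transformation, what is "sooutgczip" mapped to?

Looking at the pairs, the operation is to delete the last 2 characters, then move the last 2 characters to the front (rotate right by 2).
Working it through for "sooutgczip": intermediate "sooutgcz", final "czsooutg".

czsooutg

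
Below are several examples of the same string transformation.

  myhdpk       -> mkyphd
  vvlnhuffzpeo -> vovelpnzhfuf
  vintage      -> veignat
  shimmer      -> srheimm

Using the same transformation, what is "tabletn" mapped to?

tnatbel

The transformation: take characters alternately from the front and the back (1st, last, 2nd, 2nd-last, ...).
On "tabletn" that produces "tnatbel".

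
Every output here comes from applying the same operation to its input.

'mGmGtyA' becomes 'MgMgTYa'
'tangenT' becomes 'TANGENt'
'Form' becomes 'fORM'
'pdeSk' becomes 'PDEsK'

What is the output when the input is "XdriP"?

xDRIp

What's happening: flip the case of every letter.
Applying that to "XdriP" gives "xDRIp".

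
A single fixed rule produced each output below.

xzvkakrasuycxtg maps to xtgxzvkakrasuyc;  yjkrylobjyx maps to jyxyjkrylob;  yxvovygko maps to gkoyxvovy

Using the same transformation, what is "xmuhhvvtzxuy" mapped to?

Looking at the pairs, the operation is to move the last 3 characters to the front (rotate right by 3).
"xmuhhvvtzxuy" → "xuyxmuhhvvtz".

xuyxmuhhvvtz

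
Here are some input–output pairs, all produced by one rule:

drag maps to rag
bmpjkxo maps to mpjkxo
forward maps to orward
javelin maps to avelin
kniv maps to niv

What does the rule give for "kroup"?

roup

What's happening: delete the first character.
So "kroup" becomes "roup".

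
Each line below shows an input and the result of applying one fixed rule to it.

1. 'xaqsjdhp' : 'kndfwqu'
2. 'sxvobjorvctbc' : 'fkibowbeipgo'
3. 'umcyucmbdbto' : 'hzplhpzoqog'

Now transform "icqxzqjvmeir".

vpdkmdwizrv

Each output is the input with this applied: shift every letter 13 places forward in the alphabet (wrapping around) — i.e. ROT13, then delete the last character.
On "icqxzqjvmeir" that produces "vpdkmdwizrv".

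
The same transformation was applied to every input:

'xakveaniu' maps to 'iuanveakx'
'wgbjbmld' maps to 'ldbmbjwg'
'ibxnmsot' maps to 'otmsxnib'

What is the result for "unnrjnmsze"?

What's happening: reverse the string, then swap each adjacent pair of characters (1↔2, 3↔4, ...).
Working it through for "unnrjnmsze": intermediate "ezsmnjrnnu", final "zemsjnnrun".

zemsjnnrun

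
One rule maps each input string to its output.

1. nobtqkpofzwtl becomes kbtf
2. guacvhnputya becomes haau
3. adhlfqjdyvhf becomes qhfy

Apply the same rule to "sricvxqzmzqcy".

Rule — keep one character in every 3, starting at position 3 (positions 3rd, 6th, 9th, ...), then swap each adjacent pair of characters (1↔2, 3↔4, ...).
Working it through for "sricvxqzmzqcy": intermediate "ixmc", final "xicm".

xicm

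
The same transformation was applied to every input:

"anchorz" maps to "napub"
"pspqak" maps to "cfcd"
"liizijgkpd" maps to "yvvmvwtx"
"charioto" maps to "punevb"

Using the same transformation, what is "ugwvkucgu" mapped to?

Looking at the pairs, the operation is to shift every letter 13 places forward in the alphabet (wrapping around) — i.e. ROT13, then delete the last 2 characters.
"ugwvkucgu" → "htjixhpth" → "htjixhp".

htjixhp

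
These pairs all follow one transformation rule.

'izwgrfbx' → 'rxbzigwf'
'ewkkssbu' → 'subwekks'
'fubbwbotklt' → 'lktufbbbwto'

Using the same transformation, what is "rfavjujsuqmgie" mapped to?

meifrvaujsjqug

The rule is to swap each adjacent pair of characters (1↔2, 3↔4, ...), then move the last 3 characters to the front (rotate right by 3).
For "rfavjujsuqmgie", step one produces "frvaujsjqugmei"; step two turns that into "meifrvaujsjqug".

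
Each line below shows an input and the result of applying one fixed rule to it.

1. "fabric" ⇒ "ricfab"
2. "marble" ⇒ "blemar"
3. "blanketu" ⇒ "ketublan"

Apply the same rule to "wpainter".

Looking at the pairs, the operation is to swap the front and back halves of the string.
So "wpainter" becomes "nterwpai".

nterwpai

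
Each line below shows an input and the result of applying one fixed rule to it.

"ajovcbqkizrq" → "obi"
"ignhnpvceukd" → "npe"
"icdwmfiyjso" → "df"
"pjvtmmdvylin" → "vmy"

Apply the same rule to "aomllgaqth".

In each case the input is transformed by: delete the last 3 characters, then keep one character in every 3, starting at position 3 (positions 3rd, 6th, 9th, ...).
Working it through for "aomllgaqth": intermediate "aomllga", final "mg".

mg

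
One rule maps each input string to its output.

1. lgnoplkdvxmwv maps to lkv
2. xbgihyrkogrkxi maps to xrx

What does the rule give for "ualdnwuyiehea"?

The rule is to keep every other character starting from the first (positions 1st, 3rd, 5th, ...), then keep one character in every 3, starting at position 1 (positions 1st, 4th, 7th, ...).
For "ualdnwuyiehea", step one produces "ulnuiha"; step two turns that into "uua".

uua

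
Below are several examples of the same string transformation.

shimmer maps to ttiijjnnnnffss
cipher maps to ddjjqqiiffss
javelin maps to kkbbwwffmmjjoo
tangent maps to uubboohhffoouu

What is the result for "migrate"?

nnjjhhssbbuuff

Looking at the pairs, the operation is to shift every letter 1 place forward in the alphabet (wrapping around), then double every character.
Working it through for "migrate": intermediate "njhsbuf", final "nnjjhhssbbuuff".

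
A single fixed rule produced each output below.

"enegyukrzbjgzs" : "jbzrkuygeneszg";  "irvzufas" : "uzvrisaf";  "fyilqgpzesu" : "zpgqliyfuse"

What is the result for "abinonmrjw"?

What's happening: move the last 3 characters to the front (rotate right by 3), then reverse the string.
Starting from "abinonmrjw": after the first operation, "rjwabinonm"; after the second, "mnonibawjr".

mnonibawjr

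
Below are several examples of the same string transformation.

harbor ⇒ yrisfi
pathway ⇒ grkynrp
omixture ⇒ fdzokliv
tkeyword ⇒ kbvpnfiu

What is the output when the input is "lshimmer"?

In each case the input is transformed by: shift every letter 9 places backward in the alphabet (wrapping around).
On "lshimmer" that produces "cjyzddvi".

cjyzddvi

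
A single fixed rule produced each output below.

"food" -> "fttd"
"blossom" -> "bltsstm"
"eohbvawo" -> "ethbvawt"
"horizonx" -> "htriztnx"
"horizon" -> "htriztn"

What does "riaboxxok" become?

riabtxxtk

Looking at the pairs, the operation is to replace every "o" with "t".
Applying that to "riaboxxok" gives "riabtxxtk".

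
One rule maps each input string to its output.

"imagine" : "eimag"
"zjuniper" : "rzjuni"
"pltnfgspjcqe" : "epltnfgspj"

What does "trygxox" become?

xtryg

The transformation: move the last character to the front, then delete the last 2 characters.
So "trygxox" becomes "xtryg".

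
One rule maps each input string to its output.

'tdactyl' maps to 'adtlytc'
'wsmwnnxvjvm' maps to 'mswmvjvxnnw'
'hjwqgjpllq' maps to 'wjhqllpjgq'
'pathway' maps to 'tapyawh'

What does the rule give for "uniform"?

inumrof

The rule is to move the first 3 characters to the end (rotate left by 3), then reverse the string.
Applying both steps to "uniform": "formuni", then "inumrof".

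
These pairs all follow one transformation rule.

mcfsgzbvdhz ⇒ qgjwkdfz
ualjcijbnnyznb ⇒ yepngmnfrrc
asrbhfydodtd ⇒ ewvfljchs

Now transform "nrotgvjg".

rvsxk

What's happening: delete the last 3 characters, then shift every letter 4 places forward in the alphabet (wrapping around).
On "nrotgvjg": the first step gives "nrotg", and the second then gives "rvsxk".
(Check on "asrbhfydodtd": → "asrbhfydo" → "ewvfljchs" ✓)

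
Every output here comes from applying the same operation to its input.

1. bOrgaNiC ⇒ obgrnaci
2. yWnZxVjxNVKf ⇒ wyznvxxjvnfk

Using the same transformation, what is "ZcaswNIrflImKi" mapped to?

czsanwrilfmiik

Each output is the input with this applied: swap each adjacent pair of characters (1↔2, 3↔4, ...), then convert every letter to lowercase.
Working it through for "ZcaswNIrflImKi": intermediate "cZsaNwrIlfmIiK", final "czsanwrilfmiik".
(Check on "bOrgaNiC": → "ObgrNaCi" → "obgrnaci" ✓)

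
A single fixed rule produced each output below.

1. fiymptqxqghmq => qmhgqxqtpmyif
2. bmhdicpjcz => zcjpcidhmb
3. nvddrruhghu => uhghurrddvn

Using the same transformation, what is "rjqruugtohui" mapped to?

iuhotguurqjr

In each case the input is transformed by: reverse the string.
For "rjqruugtohui" the result is "iuhotguurqjr".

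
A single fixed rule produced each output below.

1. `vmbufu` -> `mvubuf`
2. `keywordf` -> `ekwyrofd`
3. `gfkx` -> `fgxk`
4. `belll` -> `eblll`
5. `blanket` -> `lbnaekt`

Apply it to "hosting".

Looking at the pairs, the operation is to swap each adjacent pair of characters (1↔2, 3↔4, ...).
For "hosting" the result is "ohtsnig".

ohtsnig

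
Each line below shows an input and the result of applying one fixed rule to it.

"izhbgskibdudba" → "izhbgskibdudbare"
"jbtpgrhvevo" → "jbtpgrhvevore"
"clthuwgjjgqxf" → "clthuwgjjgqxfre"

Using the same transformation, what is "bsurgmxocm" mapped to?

The pattern: append "re".
On "bsurgmxocm" that produces "bsurgmxocmre".

bsurgmxocmre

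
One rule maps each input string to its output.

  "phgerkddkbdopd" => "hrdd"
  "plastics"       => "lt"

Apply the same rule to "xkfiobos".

ko

Looking at the pairs, the operation is to delete the last character, then keep one character in every 3, starting at position 2 (positions 2nd, 5th, 8th, ...).
Applying both steps to "xkfiobos": "xkfiobo", then "ko".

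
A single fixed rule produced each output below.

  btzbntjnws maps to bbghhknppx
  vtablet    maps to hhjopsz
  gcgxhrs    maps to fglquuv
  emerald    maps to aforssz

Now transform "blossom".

Looking at the pairs, the operation is to shift every letter 12 places backward in the alphabet (wrapping around), then sort the characters into alphabetical order.
Doing the same to "blossom": "accggpz".

accggpz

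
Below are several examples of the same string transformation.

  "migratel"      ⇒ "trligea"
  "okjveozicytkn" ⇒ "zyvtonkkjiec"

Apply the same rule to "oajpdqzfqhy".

The transformation: delete the first character, then sort the characters into reverse alphabetical order.
Applying both steps to "oajpdqzfqhy": "ajpdqzfqhy", then "zyqqpjhfda".

zyqqpjhfda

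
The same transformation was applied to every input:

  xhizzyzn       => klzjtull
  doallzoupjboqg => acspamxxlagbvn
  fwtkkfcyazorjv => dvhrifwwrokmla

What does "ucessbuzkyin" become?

Looking at the pairs, the operation is to shift every letter 12 places forward in the alphabet (wrapping around), then move the last 3 characters to the front (rotate right by 3).
Applying both steps to "ucessbuzkyin": "goqeenglwkuz", then "kuzgoqeenglw".
(Check on "xhizzyzn": → "jtullklz" → "klzjtull" ✓)

kuzgoqeenglw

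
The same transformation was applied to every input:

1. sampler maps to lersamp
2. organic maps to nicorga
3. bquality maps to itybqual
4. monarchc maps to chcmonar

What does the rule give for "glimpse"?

Looking at the pairs, the operation is to move the last 3 characters to the front (rotate right by 3).
Applying that to "glimpse" gives "pseglim".

pseglim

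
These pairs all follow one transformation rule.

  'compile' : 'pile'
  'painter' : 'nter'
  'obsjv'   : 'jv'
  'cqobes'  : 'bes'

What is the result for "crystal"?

The rule is to delete the first 3 characters.
Applying that to "crystal" gives "stal".

stal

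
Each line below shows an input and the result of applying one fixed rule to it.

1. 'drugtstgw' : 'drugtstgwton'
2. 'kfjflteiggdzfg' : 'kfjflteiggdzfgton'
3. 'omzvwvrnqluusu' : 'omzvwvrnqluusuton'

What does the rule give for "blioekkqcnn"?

blioekkqcnnton

The rule is to append "ton".
Doing the same to "blioekkqcnn": "blioekkqcnnton".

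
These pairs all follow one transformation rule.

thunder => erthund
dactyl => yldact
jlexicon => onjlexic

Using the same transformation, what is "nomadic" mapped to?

The pattern: move the last 2 characters to the front (rotate right by 2).
So "nomadic" becomes "icnomad".

icnomad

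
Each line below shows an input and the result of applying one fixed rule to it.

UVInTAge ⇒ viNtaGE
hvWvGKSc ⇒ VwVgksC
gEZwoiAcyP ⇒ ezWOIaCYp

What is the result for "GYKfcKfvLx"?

In each case the input is transformed by: delete the first character, then flip the case of every letter.
"GYKfcKfvLx" → "YKfcKfvLx" → "ykFCkFVlX".
(Check on "gEZwoiAcyP": → "EZwoiAcyP" → "ezWOIaCYp" ✓)

ykFCkFVlX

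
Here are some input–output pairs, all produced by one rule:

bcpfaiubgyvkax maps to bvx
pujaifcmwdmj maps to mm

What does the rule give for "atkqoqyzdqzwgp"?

zzp

What's happening: keep one character in every 3, starting at position 2 (positions 2nd, 5th, 8th, ...), then delete the first 2 characters.
"atkqoqyzdqzwgp" → "tozzp" → "zzp".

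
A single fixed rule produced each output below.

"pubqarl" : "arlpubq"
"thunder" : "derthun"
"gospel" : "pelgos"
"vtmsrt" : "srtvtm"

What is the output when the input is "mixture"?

The pattern: move the last 3 characters to the front (rotate right by 3).
For "mixture" the result is "uremixt".

uremixt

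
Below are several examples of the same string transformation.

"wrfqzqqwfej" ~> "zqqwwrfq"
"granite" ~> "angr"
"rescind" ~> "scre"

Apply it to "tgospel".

Looking at the pairs, the operation is to delete the last 3 characters, then swap the front and back halves of the string.
For "tgospel" the result is "ostg".

ostg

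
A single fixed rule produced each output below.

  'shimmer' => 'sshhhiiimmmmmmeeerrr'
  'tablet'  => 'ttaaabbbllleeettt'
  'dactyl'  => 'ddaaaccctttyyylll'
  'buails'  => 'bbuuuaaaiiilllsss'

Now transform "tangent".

Rule — repeat every character 3 times, then delete the first character.
On "tangent": the first step gives "tttaaannngggeeennnttt", and the second then gives "ttaaannngggeeennnttt".

ttaaannngggeeennnttt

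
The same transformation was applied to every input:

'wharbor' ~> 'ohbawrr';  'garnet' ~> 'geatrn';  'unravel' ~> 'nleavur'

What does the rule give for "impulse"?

mlieusp

Looking at the pairs, the operation is to sort the characters into reverse alphabetical order, then move the first 3 characters to the end (rotate left by 3).
So "impulse" becomes "mlieusp".
(Check on "unravel": → "vurnlea" → "nleavur" ✓)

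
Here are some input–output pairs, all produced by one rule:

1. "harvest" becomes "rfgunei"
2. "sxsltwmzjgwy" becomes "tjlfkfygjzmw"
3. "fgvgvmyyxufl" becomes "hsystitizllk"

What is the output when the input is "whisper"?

Each output is the input with this applied: move the last 3 characters to the front (rotate right by 3), then shift every letter 13 places forward in the alphabet (wrapping around) — i.e. ROT13.
For "whisper", step one produces "perwhis"; step two turns that into "crejuvf".

crejuvf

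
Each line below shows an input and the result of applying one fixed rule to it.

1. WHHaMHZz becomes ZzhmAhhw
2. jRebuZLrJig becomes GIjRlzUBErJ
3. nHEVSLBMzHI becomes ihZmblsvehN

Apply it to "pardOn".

NoDRAP

Each output is the input with this applied: flip the case of every letter, then reverse the string.
On "pardOn": the first step gives "PARDoN", and the second then gives "NoDRAP".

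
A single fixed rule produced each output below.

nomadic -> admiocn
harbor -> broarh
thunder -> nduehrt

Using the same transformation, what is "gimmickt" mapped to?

In each case the input is transformed by: take characters alternately from the front and the back (1st, last, 2nd, 2nd-last, ...), then reverse the string.
Working it through for "gimmickt": intermediate "gtikmcmi", final "imcmkitg".
(Check on "nomadic": → "ncoimda" → "admiocn" ✓)

imcmkitg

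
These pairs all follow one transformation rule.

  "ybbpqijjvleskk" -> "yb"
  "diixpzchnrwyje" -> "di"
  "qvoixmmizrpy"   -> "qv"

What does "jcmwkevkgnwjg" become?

jc

Looking at the pairs, the operation is to keep only the first 2 characters.
On "jcmwkevkgnwjg" that produces "jc".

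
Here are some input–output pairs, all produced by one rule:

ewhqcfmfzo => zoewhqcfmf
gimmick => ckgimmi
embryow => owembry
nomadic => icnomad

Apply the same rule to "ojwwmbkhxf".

Each output is the input with this applied: move the last 2 characters to the front (rotate right by 2).
On "ojwwmbkhxf" that produces "xfojwwmbkh".

xfojwwmbkh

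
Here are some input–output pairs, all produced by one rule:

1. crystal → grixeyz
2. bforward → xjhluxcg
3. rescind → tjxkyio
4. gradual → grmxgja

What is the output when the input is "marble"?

Rule — shift every letter 6 places forward in the alphabet (wrapping around), then move the last 2 characters to the front (rotate right by 2).
"marble" → "sgxhrk" → "rksgxh".

rksgxh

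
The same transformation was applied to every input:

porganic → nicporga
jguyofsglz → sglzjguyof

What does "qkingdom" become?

The transformation: swap the front and back halves of the string, then move the first character to the end.
Starting from "qkingdom": after the first operation, "gdomqkin"; after the second, "domqking".

domqking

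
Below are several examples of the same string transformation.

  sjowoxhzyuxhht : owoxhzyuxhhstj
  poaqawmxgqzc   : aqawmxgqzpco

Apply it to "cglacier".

laciecrg

The pattern: swap the first and last characters, then move the first 2 characters to the end (rotate left by 2).
Working it through for "cglacier": intermediate "rglaciec", final "laciecrg".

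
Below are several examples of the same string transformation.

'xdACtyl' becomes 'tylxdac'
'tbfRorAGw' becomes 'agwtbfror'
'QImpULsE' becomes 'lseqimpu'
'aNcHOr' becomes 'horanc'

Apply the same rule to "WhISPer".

perwhis

In each case the input is transformed by: move the last 3 characters to the front (rotate right by 3), then convert every letter to lowercase.
Applying that to "WhISPer" gives "perwhis".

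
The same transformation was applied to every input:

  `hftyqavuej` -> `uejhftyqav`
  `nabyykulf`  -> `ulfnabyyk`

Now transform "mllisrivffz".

The transformation: move the last 3 characters to the front (rotate right by 3).
For "mllisrivffz" the result is "ffzmllisriv".

ffzmllisriv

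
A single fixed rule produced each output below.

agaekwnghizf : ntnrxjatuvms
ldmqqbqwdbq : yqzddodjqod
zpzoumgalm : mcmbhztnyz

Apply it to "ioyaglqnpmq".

vblntydaczd

Looking at the pairs, the operation is to shift every letter 13 places forward in the alphabet (wrapping around) — i.e. ROT13.
"ioyaglqnpmq" → "vblntydaczd".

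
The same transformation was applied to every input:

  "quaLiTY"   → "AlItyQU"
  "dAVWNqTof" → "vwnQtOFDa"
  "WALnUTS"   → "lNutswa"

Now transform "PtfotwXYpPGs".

FOTWxyPpgSpT

The transformation: flip the case of every letter, then move the first 2 characters to the end (rotate left by 2).
On "PtfotwXYpPGs": the first step gives "pTFOTWxyPpgS", and the second then gives "FOTWxyPpgSpT".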